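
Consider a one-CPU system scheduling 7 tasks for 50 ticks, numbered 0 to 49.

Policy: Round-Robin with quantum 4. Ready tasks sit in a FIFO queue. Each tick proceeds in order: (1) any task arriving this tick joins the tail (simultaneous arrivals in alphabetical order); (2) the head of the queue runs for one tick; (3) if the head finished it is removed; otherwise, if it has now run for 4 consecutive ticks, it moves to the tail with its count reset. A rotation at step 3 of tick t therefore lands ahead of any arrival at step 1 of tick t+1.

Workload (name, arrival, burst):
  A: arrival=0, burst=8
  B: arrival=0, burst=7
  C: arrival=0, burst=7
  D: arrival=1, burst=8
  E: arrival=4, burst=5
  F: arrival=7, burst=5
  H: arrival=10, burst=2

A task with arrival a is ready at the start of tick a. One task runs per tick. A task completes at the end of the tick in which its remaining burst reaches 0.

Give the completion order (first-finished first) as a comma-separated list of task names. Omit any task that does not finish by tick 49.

completion order = A, B, H, C, D, E, F

t=0: queue=[A,B,C] q_used=0 → run A
t=1: queue=[A,B,C,D] q_used=1 → run A
t=2: queue=[A,B,C,D] q_used=2 → run A
t=3: queue=[A,B,C,D] q_used=3 → run A
t=4: queue=[B,C,D,A,E] q_used=0 → run B
t=5: queue=[B,C,D,A,E] q_used=1 → run B
t=6: queue=[B,C,D,A,E] q_used=2 → run B
t=7: queue=[B,C,D,A,E,F] q_used=3 → run B
t=8: queue=[C,D,A,E,F,B] q_used=0 → run C
t=9: queue=[C,D,A,E,F,B] q_used=1 → run C
t=10: queue=[C,D,A,E,F,B,H] q_used=2 → run C
t=11: queue=[C,D,A,E,F,B,H] q_used=3 → run C
t=12: queue=[D,A,E,F,B,H,C] q_used=0 → run D
t=13: queue=[D,A,E,F,B,H,C] q_used=1 → run D
t=14: queue=[D,A,E,F,B,H,C] q_used=2 → run D
t=15: queue=[D,A,E,F,B,H,C] q_used=3 → run D
t=16: queue=[A,E,F,B,H,C,D] q_used=0 → run A
t=17: queue=[A,E,F,B,H,C,D] q_used=1 → run A
t=18: queue=[A,E,F,B,H,C,D] q_used=2 → run A
t=19: queue=[A,E,F,B,H,C,D] q_used=3 → run A
t=20: queue=[E,F,B,H,C,D] q_used=0 → run E
t=21: queue=[E,F,B,H,C,D] q_used=1 → run E
t=22: queue=[E,F,B,H,C,D] q_used=2 → run E
t=23: queue=[E,F,B,H,C,D] q_used=3 → run E
t=24: queue=[F,B,H,C,D,E] q_used=0 → run F
t=25: queue=[F,B,H,C,D,E] q_used=1 → run F
t=26: queue=[F,B,H,C,D,E] q_used=2 → run F
t=27: queue=[F,B,H,C,D,E] q_used=3 → run F
t=28: queue=[B,H,C,D,E,F] q_used=0 → run B
t=29: queue=[B,H,C,D,E,F] q_used=1 → run B
t=30: queue=[B,H,C,D,E,F] q_used=2 → run B
t=31: queue=[H,C,D,E,F] q_used=0 → run H
t=32: queue=[H,C,D,E,F] q_used=1 → run H
t=33: queue=[C,D,E,F] q_used=0 → run C
t=34: queue=[C,D,E,F] q_used=1 → run C
t=35: queue=[C,D,E,F] q_used=2 → run C
t=36: queue=[D,E,F] q_used=0 → run D
t=37: queue=[D,E,F] q_used=1 → run D
t=38: queue=[D,E,F] q_used=2 → run D
t=39: queue=[D,E,F] q_used=3 → run D
t=40: queue=[E,F] q_used=0 → run E
t=41: queue=[F] q_used=0 → run F
t=42: (idle)
t=43: (idle)
t=44: (idle)
t=45: (idle)
t=46: (idle)
t=47: (idle)
t=48: (idle)
t=49: (idle)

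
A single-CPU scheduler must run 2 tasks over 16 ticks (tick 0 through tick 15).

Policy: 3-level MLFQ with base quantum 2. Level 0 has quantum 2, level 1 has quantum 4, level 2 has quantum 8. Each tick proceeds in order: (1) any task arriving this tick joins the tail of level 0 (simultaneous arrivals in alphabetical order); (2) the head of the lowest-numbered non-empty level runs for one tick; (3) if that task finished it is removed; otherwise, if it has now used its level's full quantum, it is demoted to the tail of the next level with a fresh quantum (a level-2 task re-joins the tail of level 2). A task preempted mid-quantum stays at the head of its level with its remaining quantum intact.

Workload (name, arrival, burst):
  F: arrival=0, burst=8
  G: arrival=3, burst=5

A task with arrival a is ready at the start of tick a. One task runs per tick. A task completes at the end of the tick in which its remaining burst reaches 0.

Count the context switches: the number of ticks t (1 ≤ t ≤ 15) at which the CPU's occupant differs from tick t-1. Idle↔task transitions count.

context switches = 5

t=0: L0/L1/L2 = F/-/- → run F
t=1: L0/L1/L2 = F/-/- → run F
t=2: L0/L1/L2 = -/F/- → run F
t=3: L0/L1/L2 = G/F/- → run G
t=4: L0/L1/L2 = G/F/- → run G
t=5: L0/L1/L2 = -/FG/- → run F
t=6: L0/L1/L2 = -/FG/- → run F
t=7: L0/L1/L2 = -/FG/- → run F
t=8: L0/L1/L2 = -/G/F → run G
t=9: L0/L1/L2 = -/G/F → run G
t=10: L0/L1/L2 = -/G/F → run G
t=11: L0/L1/L2 = -/-/F → run F
t=12: L0/L1/L2 = -/-/F → run F
t=13: (idle)
t=14: (idle)
t=15: (idle)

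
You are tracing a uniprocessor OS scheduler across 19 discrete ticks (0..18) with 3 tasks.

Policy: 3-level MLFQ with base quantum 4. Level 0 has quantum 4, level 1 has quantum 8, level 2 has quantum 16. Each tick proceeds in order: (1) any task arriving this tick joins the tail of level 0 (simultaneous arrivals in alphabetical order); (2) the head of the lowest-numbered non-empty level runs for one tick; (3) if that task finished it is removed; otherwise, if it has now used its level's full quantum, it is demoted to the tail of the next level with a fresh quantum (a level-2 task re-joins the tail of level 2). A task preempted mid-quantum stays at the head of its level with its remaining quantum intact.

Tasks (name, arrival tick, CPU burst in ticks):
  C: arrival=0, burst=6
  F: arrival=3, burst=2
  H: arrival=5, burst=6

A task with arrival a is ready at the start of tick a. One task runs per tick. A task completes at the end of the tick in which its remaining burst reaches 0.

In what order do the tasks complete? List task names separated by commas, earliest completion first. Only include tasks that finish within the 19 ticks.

t=0: L0/L1/L2 = C/-/- → run C
t=1: L0/L1/L2 = C/-/- → run C
t=2: L0/L1/L2 = C/-/- → run C
t=3: L0/L1/L2 = CF/-/- → run C
t=4: L0/L1/L2 = F/C/- → run F
t=5: L0/L1/L2 = FH/C/- → run F
t=6: L0/L1/L2 = H/C/- → run H
t=7: L0/L1/L2 = H/C/- → run H
t=8: L0/L1/L2 = H/C/- → run H
t=9: L0/L1/L2 = H/C/- → run H
t=10: L0/L1/L2 = -/CH/- → run C
t=11: L0/L1/L2 = -/CH/- → run C
t=12: L0/L1/L2 = -/H/- → run H
t=13: L0/L1/L2 = -/H/- → run H
t=14: (idle)
t=15: (idle)
t=16: (idle)
t=17: (idle)
t=18: (idle)

completion order = F, C, H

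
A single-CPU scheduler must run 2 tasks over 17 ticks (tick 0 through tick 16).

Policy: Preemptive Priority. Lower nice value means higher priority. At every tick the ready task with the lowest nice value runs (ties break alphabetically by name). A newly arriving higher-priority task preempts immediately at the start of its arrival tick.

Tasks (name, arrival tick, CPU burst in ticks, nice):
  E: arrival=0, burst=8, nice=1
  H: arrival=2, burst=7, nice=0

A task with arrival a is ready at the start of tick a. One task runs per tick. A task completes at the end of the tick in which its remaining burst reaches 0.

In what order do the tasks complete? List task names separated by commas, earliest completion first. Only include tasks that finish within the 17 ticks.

completion order = H, E

t=0: ready={E} → run E
t=1: ready={E} → run E
t=2: ready={E,H} → run H
t=3: ready={E,H} → run H
t=4: ready={E,H} → run H
t=5: ready={E,H} → run H
t=6: ready={E,H} → run H
t=7: ready={E,H} → run H
t=8: ready={E,H} → run H
t=9: ready={E} → run E
t=10: ready={E} → run E
t=11: ready={E} → run E
t=12: ready={E} → run E
t=13: ready={E} → run E
t=14: ready={E} → run E
t=15: (idle)
t=16: (idle)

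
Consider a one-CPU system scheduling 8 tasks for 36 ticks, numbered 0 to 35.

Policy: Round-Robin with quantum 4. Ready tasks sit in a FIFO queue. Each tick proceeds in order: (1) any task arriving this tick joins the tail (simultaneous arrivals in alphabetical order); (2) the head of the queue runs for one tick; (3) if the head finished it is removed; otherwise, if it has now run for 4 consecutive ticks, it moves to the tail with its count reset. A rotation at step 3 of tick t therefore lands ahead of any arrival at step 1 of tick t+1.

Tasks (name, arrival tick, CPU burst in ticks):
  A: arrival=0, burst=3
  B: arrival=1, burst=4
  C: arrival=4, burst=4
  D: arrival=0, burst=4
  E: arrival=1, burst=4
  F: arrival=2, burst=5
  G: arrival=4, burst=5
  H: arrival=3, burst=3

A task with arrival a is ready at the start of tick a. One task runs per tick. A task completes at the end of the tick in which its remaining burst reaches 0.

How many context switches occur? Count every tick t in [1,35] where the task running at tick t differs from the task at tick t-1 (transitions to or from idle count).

t=0: queue=[A,D] q_used=0 → run A
t=1: queue=[A,D,B,E] q_used=1 → run A
t=2: queue=[A,D,B,E,F] q_used=2 → run A
t=3: queue=[D,B,E,F,H] q_used=0 → run D
t=4: queue=[D,B,E,F,H,C,G] q_used=1 → run D
t=5: queue=[D,B,E,F,H,C,G] q_used=2 → run D
t=6: queue=[D,B,E,F,H,C,G] q_used=3 → run D
t=7: queue=[B,E,F,H,C,G] q_used=0 → run B
t=8: queue=[B,E,F,H,C,G] q_used=1 → run B
t=9: queue=[B,E,F,H,C,G] q_used=2 → run B
t=10: queue=[B,E,F,H,C,G] q_used=3 → run B
t=11: queue=[E,F,H,C,G] q_used=0 → run E
t=12: queue=[E,F,H,C,G] q_used=1 → run E
t=13: queue=[E,F,H,C,G] q_used=2 → run E
t=14: queue=[E,F,H,C,G] q_used=3 → run E
t=15: queue=[F,H,C,G] q_used=0 → run F
t=16: queue=[F,H,C,G] q_used=1 → run F
t=17: queue=[F,H,C,G] q_used=2 → run F
t=18: queue=[F,H,C,G] q_used=3 → run F
t=19: queue=[H,C,G,F] q_used=0 → run H
t=20: queue=[H,C,G,F] q_used=1 → run H
t=21: queue=[H,C,G,F] q_used=2 → run H
t=22: queue=[C,G,F] q_used=0 → run C
t=23: queue=[C,G,F] q_used=1 → run C
t=24: queue=[C,G,F] q_used=2 → run C
t=25: queue=[C,G,F] q_used=3 → run C
t=26: queue=[G,F] q_used=0 → run G
t=27: queue=[G,F] q_used=1 → run G
t=28: queue=[G,F] q_used=2 → run G
t=29: queue=[G,F] q_used=3 → run G
t=30: queue=[F,G] q_used=0 → run F
t=31: queue=[G] q_used=0 → run G
t=32: (idle)
t=33: (idle)
t=34: (idle)
t=35: (idle)

context switches = 10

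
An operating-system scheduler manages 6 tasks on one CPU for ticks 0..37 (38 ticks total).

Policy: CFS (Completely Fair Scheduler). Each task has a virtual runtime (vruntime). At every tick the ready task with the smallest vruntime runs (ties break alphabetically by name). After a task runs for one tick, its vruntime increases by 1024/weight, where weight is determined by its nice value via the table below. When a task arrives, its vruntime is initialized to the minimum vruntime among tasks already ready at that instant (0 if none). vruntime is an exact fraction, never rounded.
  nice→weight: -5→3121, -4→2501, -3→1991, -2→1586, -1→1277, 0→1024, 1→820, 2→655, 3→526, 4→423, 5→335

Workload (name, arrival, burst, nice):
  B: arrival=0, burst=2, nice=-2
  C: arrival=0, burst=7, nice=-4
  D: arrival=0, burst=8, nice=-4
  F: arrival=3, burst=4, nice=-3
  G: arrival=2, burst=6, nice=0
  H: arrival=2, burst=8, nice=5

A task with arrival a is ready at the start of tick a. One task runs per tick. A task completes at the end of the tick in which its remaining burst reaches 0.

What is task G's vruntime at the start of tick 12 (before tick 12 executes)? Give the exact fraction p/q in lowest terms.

t=0: vr[B=0 C=0 D=0] → run B
t=1: vr[B=512/793 C=0 D=0] → run C
t=2: vr[B=512/793 C=1024/2501 D=0 G=0 H=0] → run D
t=3: vr[B=512/793 C=1024/2501 D=1024/2501 F=0 G=0 H=0] → run F
t=4: vr[B=512/793 C=1024/2501 D=1024/2501 F=1024/1991 G=0 H=0] → run G
t=5: vr[B=512/793 C=1024/2501 D=1024/2501 F=1024/1991 G=1 H=0] → run H
t=6: vr[B=512/793 C=1024/2501 D=1024/2501 F=1024/1991 G=1 H=1024/335] → run C
t=7: vr[B=512/793 C=2048/2501 D=1024/2501 F=1024/1991 G=1 H=1024/335] → run D
t=8: vr[B=512/793 C=2048/2501 D=2048/2501 F=1024/1991 G=1 H=1024/335] → run F
t=9: vr[B=512/793 C=2048/2501 D=2048/2501 F=2048/1991 G=1 H=1024/335] → run B
t=10: vr[C=2048/2501 D=2048/2501 F=2048/1991 G=1 H=1024/335] → run C
t=11: vr[C=3072/2501 D=2048/2501 F=2048/1991 G=1 H=1024/335] → run D
t=12: vr[C=3072/2501 D=3072/2501 F=2048/1991 G=1 H=1024/335] → run G
t=13: vr[C=3072/2501 D=3072/2501 F=2048/1991 G=2 H=1024/335] → run F
t=14: vr[C=3072/2501 D=3072/2501 F=3072/1991 G=2 H=1024/335] → run C
t=15: vr[C=4096/2501 D=3072/2501 F=3072/1991 G=2 H=1024/335] → run D
t=16: vr[C=4096/2501 D=4096/2501 F=3072/1991 G=2 H=1024/335] → run F
t=17: vr[C=4096/2501 D=4096/2501 G=2 H=1024/335] → run C
t=18: vr[C=5120/2501 D=4096/2501 G=2 H=1024/335] → run D
t=19: vr[C=5120/2501 D=5120/2501 G=2 H=1024/335] → run G
t=20: vr[C=5120/2501 D=5120/2501 G=3 H=1024/335] → run C
t=21: vr[C=6144/2501 D=5120/2501 G=3 H=1024/335] → run D
t=22: vr[C=6144/2501 D=6144/2501 G=3 H=1024/335] → run C
t=23: vr[D=6144/2501 G=3 H=1024/335] → run D
t=24: vr[D=7168/2501 G=3 H=1024/335] → run D
t=25: vr[G=3 H=1024/335] → run G
t=26: vr[G=4 H=1024/335] → run H
t=27: vr[G=4 H=2048/335] → run G
t=28: vr[G=5 H=2048/335] → run G
t=29: vr[H=2048/335] → run H
t=30: vr[H=3072/335] → run H
t=31: vr[H=4096/335] → run H
t=32: vr[H=1024/67] → run H
t=33: vr[H=6144/335] → run H
t=34: vr[H=7168/335] → run H
t=35: (idle)
t=36: (idle)
t=37: (idle)

vruntime(G, start of tick 12) = 1/1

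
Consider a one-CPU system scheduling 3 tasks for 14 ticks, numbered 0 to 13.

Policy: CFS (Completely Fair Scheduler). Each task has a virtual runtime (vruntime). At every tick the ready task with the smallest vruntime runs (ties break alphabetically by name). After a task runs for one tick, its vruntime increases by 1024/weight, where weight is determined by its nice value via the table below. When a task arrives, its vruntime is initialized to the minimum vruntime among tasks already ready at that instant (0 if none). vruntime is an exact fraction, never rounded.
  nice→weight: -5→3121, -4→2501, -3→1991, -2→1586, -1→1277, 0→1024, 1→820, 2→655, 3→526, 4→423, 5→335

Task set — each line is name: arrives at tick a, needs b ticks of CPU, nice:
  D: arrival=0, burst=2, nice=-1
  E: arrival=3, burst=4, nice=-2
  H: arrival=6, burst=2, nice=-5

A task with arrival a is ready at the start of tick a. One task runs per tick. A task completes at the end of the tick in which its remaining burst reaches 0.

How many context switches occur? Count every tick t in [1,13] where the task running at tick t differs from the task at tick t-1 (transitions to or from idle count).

t=0: vr[D=0] → run D
t=1: vr[D=1024/1277] → run D
t=2: (idle)
t=3: vr[E=0] → run E
t=4: vr[E=512/793] → run E
t=5: vr[E=1024/793] → run E
t=6: vr[E=1536/793 H=1536/793] → run E
t=7: vr[H=1536/793] → run H
t=8: vr[H=5605888/2474953] → run H
t=9: (idle)
t=10: (idle)
t=11: (idle)
t=12: (idle)
t=13: (idle)

context switches = 4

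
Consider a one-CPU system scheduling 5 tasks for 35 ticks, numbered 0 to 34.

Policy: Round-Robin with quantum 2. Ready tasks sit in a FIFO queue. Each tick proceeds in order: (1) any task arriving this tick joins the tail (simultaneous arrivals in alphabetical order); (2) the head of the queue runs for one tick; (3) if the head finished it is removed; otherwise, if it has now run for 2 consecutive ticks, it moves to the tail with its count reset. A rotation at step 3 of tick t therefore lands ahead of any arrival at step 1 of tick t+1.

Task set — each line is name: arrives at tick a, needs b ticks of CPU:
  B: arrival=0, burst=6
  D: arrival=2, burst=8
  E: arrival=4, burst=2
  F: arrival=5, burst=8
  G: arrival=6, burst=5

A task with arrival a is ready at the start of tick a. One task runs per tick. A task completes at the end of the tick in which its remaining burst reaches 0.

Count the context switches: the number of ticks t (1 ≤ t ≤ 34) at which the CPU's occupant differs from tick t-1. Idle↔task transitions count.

t=0: queue=[B] q_used=0 → run B
t=1: queue=[B] q_used=1 → run B
t=2: queue=[B,D] q_used=0 → run B
t=3: queue=[B,D] q_used=1 → run B
t=4: queue=[D,B,E] q_used=0 → run D
t=5: queue=[D,B,E,F] q_used=1 → run D
t=6: queue=[B,E,F,D,G] q_used=0 → run B
t=7: queue=[B,E,F,D,G] q_used=1 → run B
t=8: queue=[E,F,D,G] q_used=0 → run E
t=9: queue=[E,F,D,G] q_used=1 → run E
t=10: queue=[F,D,G] q_used=0 → run F
t=11: queue=[F,D,G] q_used=1 → run F
t=12: queue=[D,G,F] q_used=0 → run D
t=13: queue=[D,G,F] q_used=1 → run D
t=14: queue=[G,F,D] q_used=0 → run G
t=15: queue=[G,F,D] q_used=1 → run G
t=16: queue=[F,D,G] q_used=0 → run F
t=17: queue=[F,D,G] q_used=1 → run F
t=18: queue=[D,G,F] q_used=0 → run D
t=19: queue=[D,G,F] q_used=1 → run D
t=20: queue=[G,F,D] q_used=0 → run G
t=21: queue=[G,F,D] q_used=1 → run G
t=22: queue=[F,D,G] q_used=0 → run F
t=23: queue=[F,D,G] q_used=1 → run F
t=24: queue=[D,G,F] q_used=0 → run D
t=25: queue=[D,G,F] q_used=1 → run D
t=26: queue=[G,F] q_used=0 → run G
t=27: queue=[F] q_used=0 → run F
t=28: queue=[F] q_used=1 → run F
t=29: (idle)
t=30: (idle)
t=31: (idle)
t=32: (idle)
t=33: (idle)
t=34: (idle)

context switches = 14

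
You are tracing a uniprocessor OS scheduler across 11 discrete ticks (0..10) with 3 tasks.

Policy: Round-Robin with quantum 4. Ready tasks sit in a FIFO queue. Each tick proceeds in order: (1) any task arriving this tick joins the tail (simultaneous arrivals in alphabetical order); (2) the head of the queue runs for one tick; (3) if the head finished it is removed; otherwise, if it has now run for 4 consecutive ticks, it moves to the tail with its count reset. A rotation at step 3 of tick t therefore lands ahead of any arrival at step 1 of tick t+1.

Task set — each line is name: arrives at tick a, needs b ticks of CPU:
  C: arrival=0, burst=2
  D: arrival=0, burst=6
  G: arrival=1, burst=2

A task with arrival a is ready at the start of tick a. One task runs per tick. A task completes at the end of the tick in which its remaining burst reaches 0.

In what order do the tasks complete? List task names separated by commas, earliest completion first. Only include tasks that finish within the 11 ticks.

t=0: queue=[C,D] q_used=0 → run C
t=1: queue=[C,D,G] q_used=1 → run C
t=2: queue=[D,G] q_used=0 → run D
t=3: queue=[D,G] q_used=1 → run D
t=4: queue=[D,G] q_used=2 → run D
t=5: queue=[D,G] q_used=3 → run D
t=6: queue=[G,D] q_used=0 → run G
t=7: queue=[G,D] q_used=1 → run G
t=8: queue=[D] q_used=0 → run D
t=9: queue=[D] q_used=1 → run D
t=10: (idle)

completion order = C, G, D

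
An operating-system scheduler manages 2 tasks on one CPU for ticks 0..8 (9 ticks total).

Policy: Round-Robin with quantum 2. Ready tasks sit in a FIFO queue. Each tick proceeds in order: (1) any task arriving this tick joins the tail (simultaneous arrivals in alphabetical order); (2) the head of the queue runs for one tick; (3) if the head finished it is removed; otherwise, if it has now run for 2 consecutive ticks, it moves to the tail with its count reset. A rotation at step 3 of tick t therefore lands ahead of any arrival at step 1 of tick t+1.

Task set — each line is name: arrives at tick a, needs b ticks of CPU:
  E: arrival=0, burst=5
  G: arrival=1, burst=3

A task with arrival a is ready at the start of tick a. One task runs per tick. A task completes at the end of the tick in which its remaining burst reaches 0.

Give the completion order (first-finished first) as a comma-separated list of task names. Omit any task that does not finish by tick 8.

t=0: queue=[E] q_used=0 → run E
t=1: queue=[E,G] q_used=1 → run E
t=2: queue=[G,E] q_used=0 → run G
t=3: queue=[G,E] q_used=1 → run G
t=4: queue=[E,G] q_used=0 → run E
t=5: queue=[E,G] q_used=1 → run E
t=6: queue=[G,E] q_used=0 → run G
t=7: queue=[E] q_used=0 → run E
t=8: (idle)

completion order = G, E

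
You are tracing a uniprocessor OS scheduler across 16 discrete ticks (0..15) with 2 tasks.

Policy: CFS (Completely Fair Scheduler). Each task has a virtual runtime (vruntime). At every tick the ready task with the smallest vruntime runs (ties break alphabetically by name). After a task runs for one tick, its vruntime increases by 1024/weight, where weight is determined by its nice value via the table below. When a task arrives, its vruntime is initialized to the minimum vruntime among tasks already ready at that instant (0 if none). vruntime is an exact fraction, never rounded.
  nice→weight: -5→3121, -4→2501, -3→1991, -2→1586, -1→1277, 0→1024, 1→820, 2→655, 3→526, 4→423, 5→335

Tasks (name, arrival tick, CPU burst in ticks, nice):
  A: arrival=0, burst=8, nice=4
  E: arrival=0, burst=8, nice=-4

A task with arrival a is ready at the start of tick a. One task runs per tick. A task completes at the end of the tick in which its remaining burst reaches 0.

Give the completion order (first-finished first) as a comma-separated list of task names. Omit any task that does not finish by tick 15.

completion order = E, A

t=0: vr[A=0 E=0] → run A
t=1: vr[A=1024/423 E=0] → run E
t=2: vr[A=1024/423 E=1024/2501] → run E
t=3: vr[A=1024/423 E=2048/2501] → run E
t=4: vr[A=1024/423 E=3072/2501] → run E
t=5: vr[A=1024/423 E=4096/2501] → run E
t=6: vr[A=1024/423 E=5120/2501] → run E
t=7: vr[A=1024/423 E=6144/2501] → run A
t=8: vr[A=2048/423 E=6144/2501] → run E
t=9: vr[A=2048/423 E=7168/2501] → run E
t=10: vr[A=2048/423] → run A
t=11: vr[A=1024/141] → run A
t=12: vr[A=4096/423] → run A
t=13: vr[A=5120/423] → run A
t=14: vr[A=2048/141] → run A
t=15: vr[A=7168/423] → run A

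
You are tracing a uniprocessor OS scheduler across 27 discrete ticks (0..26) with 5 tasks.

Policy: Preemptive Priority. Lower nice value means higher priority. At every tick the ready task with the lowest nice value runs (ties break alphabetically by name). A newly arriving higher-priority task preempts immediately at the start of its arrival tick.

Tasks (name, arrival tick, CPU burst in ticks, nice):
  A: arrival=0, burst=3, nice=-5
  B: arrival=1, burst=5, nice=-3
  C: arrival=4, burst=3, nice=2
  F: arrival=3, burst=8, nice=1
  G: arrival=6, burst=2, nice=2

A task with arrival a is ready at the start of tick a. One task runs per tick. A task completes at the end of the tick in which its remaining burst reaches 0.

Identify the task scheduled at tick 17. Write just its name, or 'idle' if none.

t=0: ready={A} → run A
t=1: ready={A,B} → run A
t=2: ready={A,B} → run A
t=3: ready={B,F} → run B
t=4: ready={B,C,F} → run B
t=5: ready={B,C,F} → run B
t=6: ready={B,C,F,G} → run B
t=7: ready={B,C,F,G} → run B
t=8: ready={C,F,G} → run F
t=9: ready={C,F,G} → run F
t=10: ready={C,F,G} → run F
t=11: ready={C,F,G} → run F
t=12: ready={C,F,G} → run F
t=13: ready={C,F,G} → run F
t=14: ready={C,F,G} → run F
t=15: ready={C,F,G} → run F
t=16: ready={C,G} → run C
t=17: ready={C,G} → run C
t=18: ready={C,G} → run C
t=19: ready={G} → run G
t=20: ready={G} → run G
t=21: (idle)
t=22: (idle)
t=23: (idle)
t=24: (idle)
t=25: (idle)
t=26: (idle)

running at tick 17 = C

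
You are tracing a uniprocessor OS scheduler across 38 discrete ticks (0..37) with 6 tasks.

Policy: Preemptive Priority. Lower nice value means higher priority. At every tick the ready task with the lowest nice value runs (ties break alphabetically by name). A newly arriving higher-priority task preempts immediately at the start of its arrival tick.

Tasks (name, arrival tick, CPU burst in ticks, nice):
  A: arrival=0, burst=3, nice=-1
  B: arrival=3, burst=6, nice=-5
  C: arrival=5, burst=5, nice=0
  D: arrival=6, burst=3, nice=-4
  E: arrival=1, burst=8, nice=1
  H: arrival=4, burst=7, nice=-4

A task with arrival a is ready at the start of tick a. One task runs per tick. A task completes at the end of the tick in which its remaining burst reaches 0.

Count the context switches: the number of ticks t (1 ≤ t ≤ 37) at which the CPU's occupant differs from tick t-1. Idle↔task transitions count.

context switches = 6

t=0: ready={A} → run A
t=1: ready={A,E} → run A
t=2: ready={A,E} → run A
t=3: ready={B,E} → run B
t=4: ready={B,E,H} → run B
t=5: ready={B,C,E,H} → run B
t=6: ready={B,C,D,E,H} → run B
t=7: ready={B,C,D,E,H} → run B
t=8: ready={B,C,D,E,H} → run B
t=9: ready={C,D,E,H} → run D
t=10: ready={C,D,E,H} → run D
t=11: ready={C,D,E,H} → run D
t=12: ready={C,E,H} → run H
t=13: ready={C,E,H} → run H
t=14: ready={C,E,H} → run H
t=15: ready={C,E,H} → run H
t=16: ready={C,E,H} → run H
t=17: ready={C,E,H} → run H
t=18: ready={C,E,H} → run H
t=19: ready={C,E} → run C
t=20: ready={C,E} → run C
t=21: ready={C,E} → run C
t=22: ready={C,E} → run C
t=23: ready={C,E} → run C
t=24: ready={E} → run E
t=25: ready={E} → run E
t=26: ready={E} → run E
t=27: ready={E} → run E
t=28: ready={E} → run E
t=29: ready={E} → run E
t=30: ready={E} → run E
t=31: ready={E} → run E
t=32: (idle)
t=33: (idle)
t=34: (idle)
t=35: (idle)
t=36: (idle)
t=37: (idle)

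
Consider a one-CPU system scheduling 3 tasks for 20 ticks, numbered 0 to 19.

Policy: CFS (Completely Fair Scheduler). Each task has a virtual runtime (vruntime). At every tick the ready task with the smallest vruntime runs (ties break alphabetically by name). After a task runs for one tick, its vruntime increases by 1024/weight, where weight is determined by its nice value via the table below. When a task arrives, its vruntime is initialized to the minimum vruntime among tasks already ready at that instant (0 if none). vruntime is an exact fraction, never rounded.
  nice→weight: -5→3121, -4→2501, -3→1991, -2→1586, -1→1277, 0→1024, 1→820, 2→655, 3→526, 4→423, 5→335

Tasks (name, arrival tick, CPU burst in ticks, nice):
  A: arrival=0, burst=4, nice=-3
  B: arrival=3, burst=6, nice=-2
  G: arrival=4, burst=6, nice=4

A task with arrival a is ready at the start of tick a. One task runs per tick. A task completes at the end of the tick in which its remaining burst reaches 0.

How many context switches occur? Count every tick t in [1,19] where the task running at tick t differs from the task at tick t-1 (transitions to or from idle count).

context switches = 7

t=0: vr[A=0] → run A
t=1: vr[A=1024/1991] → run A
t=2: vr[A=2048/1991] → run A
t=3: vr[A=3072/1991 B=3072/1991] → run A
t=4: vr[B=3072/1991 G=3072/1991] → run B
t=5: vr[B=3455488/1578863 G=3072/1991] → run G
t=6: vr[B=3455488/1578863 G=3338240/842193] → run B
t=7: vr[B=4474880/1578863 G=3338240/842193] → run B
t=8: vr[B=5494272/1578863 G=3338240/842193] → run B
t=9: vr[B=6513664/1578863 G=3338240/842193] → run G
t=10: vr[B=6513664/1578863 G=5377024/842193] → run B
t=11: vr[B=7533056/1578863 G=5377024/842193] → run B
t=12: vr[G=5377024/842193] → run G
t=13: vr[G=2471936/280731] → run G
t=14: vr[G=9454592/842193] → run G
t=15: vr[G=11493376/842193] → run G
t=16: (idle)
t=17: (idle)
t=18: (idle)
t=19: (idle)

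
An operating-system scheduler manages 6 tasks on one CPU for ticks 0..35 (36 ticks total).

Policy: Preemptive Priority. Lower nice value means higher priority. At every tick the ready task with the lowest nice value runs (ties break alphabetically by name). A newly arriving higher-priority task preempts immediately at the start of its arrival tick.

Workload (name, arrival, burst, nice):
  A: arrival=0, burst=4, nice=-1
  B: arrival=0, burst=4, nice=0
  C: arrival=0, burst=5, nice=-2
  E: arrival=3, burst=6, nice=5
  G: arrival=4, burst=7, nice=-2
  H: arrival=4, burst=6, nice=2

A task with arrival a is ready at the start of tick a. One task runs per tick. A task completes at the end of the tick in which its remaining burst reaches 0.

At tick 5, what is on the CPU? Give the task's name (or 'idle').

t=0: ready={A,B,C} → run C
t=1: ready={A,B,C} → run C
t=2: ready={A,B,C} → run C
t=3: ready={A,B,C,E} → run C
t=4: ready={A,B,C,E,G,H} → run C
t=5: ready={A,B,E,G,H} → run G
t=6: ready={A,B,E,G,H} → run G
t=7: ready={A,B,E,G,H} → run G
t=8: ready={A,B,E,G,H} → run G
t=9: ready={A,B,E,G,H} → run G
t=10: ready={A,B,E,G,H} → run G
t=11: ready={A,B,E,G,H} → run G
t=12: ready={A,B,E,H} → run A
t=13: ready={A,B,E,H} → run A
t=14: ready={A,B,E,H} → run A
t=15: ready={A,B,E,H} → run A
t=16: ready={B,E,H} → run B
t=17: ready={B,E,H} → run B
t=18: ready={B,E,H} → run B
t=19: ready={B,E,H} → run B
t=20: ready={E,H} → run H
t=21: ready={E,H} → run H
t=22: ready={E,H} → run H
t=23: ready={E,H} → run H
t=24: ready={E,H} → run H
t=25: ready={E,H} → run H
t=26: ready={E} → run E
t=27: ready={E} → run E
t=28: ready={E} → run E
t=29: ready={E} → run E
t=30: ready={E} → run E
t=31: ready={E} → run E
t=32: (idle)
t=33: (idle)
t=34: (idle)
t=35: (idle)

running at tick 5 = G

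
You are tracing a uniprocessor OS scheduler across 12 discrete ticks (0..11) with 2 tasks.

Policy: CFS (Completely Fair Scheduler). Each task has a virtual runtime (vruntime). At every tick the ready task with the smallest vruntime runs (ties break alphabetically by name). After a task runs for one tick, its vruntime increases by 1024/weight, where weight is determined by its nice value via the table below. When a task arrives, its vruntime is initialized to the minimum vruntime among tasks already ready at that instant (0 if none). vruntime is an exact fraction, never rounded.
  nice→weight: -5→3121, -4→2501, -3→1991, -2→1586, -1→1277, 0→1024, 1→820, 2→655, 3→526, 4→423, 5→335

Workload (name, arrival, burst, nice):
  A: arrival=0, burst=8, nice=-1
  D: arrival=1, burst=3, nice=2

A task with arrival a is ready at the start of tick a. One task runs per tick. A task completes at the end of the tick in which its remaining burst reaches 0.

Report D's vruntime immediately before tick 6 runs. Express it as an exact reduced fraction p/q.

t=0: vr[A=0] → run A
t=1: vr[A=1024/1277 D=1024/1277] → run A
t=2: vr[A=2048/1277 D=1024/1277] → run D
t=3: vr[A=2048/1277 D=1978368/836435] → run A
t=4: vr[A=3072/1277 D=1978368/836435] → run D
t=5: vr[A=3072/1277 D=3286016/836435] → run A
t=6: vr[A=4096/1277 D=3286016/836435] → run A
t=7: vr[A=5120/1277 D=3286016/836435] → run D
t=8: vr[A=5120/1277] → run A
t=9: vr[A=6144/1277] → run A
t=10: vr[A=7168/1277] → run A
t=11: (idle)

vruntime(D, start of tick 6) = 3286016/836435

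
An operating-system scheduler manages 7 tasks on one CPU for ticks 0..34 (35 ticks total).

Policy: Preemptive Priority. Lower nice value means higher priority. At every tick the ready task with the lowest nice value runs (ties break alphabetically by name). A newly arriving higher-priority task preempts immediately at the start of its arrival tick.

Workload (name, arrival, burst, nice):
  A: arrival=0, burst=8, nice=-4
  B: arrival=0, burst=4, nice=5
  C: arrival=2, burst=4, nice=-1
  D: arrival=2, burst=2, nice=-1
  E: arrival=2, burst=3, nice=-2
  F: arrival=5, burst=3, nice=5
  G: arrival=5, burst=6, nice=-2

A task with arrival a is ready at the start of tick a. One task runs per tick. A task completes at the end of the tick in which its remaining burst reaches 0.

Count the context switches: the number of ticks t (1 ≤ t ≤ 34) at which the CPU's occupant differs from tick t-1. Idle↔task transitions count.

t=0: ready={A,B} → run A
t=1: ready={A,B} → run A
t=2: ready={A,B,C,D,E} → run A
t=3: ready={A,B,C,D,E} → run A
t=4: ready={A,B,C,D,E} → run A
t=5: ready={A,B,C,D,E,F,G} → run A
t=6: ready={A,B,C,D,E,F,G} → run A
t=7: ready={A,B,C,D,E,F,G} → run A
t=8: ready={B,C,D,E,F,G} → run E
t=9: ready={B,C,D,E,F,G} → run E
t=10: ready={B,C,D,E,F,G} → run E
t=11: ready={B,C,D,F,G} → run G
t=12: ready={B,C,D,F,G} → run G
t=13: ready={B,C,D,F,G} → run G
t=14: ready={B,C,D,F,G} → run G
t=15: ready={B,C,D,F,G} → run G
t=16: ready={B,C,D,F,G} → run G
t=17: ready={B,C,D,F} → run C
t=18: ready={B,C,D,F} → run C
t=19: ready={B,C,D,F} → run C
t=20: ready={B,C,D,F} → run C
t=21: ready={B,D,F} → run D
t=22: ready={B,D,F} → run D
t=23: ready={B,F} → run B
t=24: ready={B,F} → run B
t=25: ready={B,F} → run B
t=26: ready={B,F} → run B
t=27: ready={F} → run F
t=28: ready={F} → run F
t=29: ready={F} → run F
t=30: (idle)
t=31: (idle)
t=32: (idle)
t=33: (idle)
t=34: (idle)

context switches = 7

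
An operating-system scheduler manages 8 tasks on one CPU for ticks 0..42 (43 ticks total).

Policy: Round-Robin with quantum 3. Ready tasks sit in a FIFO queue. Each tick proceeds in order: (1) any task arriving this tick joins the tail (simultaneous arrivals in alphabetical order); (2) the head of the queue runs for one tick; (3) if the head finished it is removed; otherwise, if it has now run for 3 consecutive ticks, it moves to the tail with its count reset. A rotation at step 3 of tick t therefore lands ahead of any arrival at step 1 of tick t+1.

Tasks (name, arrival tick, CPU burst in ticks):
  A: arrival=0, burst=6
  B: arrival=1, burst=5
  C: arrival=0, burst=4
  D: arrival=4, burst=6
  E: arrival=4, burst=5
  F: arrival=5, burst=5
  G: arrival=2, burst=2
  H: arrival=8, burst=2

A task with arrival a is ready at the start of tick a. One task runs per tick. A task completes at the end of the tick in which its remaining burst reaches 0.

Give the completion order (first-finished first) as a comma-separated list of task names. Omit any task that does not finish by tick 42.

completion order = G, A, C, H, B, D, E, F

t=0: queue=[A,C] q_used=0 → run A
t=1: queue=[A,C,B] q_used=1 → run A
t=2: queue=[A,C,B,G] q_used=2 → run A
t=3: queue=[C,B,G,A] q_used=0 → run C
t=4: queue=[C,B,G,A,D,E] q_used=1 → run C
t=5: queue=[C,B,G,A,D,E,F] q_used=2 → run C
t=6: queue=[B,G,A,D,E,F,C] q_used=0 → run B
t=7: queue=[B,G,A,D,E,F,C] q_used=1 → run B
t=8: queue=[B,G,A,D,E,F,C,H] q_used=2 → run B
t=9: queue=[G,A,D,E,F,C,H,B] q_used=0 → run G
t=10: queue=[G,A,D,E,F,C,H,B] q_used=1 → run G
t=11: queue=[A,D,E,F,C,H,B] q_used=0 → run A
t=12: queue=[A,D,E,F,C,H,B] q_used=1 → run A
t=13: queue=[A,D,E,F,C,H,B] q_used=2 → run A
t=14: queue=[D,E,F,C,H,B] q_used=0 → run D
t=15: queue=[D,E,F,C,H,B] q_used=1 → run D
t=16: queue=[D,E,F,C,H,B] q_used=2 → run D
t=17: queue=[E,F,C,H,B,D] q_used=0 → run E
t=18: queue=[E,F,C,H,B,D] q_used=1 → run E
t=19: queue=[E,F,C,H,B,D] q_used=2 → run E
t=20: queue=[F,C,H,B,D,E] q_used=0 → run F
t=21: queue=[F,C,H,B,D,E] q_used=1 → run F
t=22: queue=[F,C,H,B,D,E] q_used=2 → run F
t=23: queue=[C,H,B,D,E,F] q_used=0 → run C
t=24: queue=[H,B,D,E,F] q_used=0 → run H
t=25: queue=[H,B,D,E,F] q_used=1 → run H
t=26: queue=[B,D,E,F] q_used=0 → run B
t=27: queue=[B,D,E,F] q_used=1 → run B
t=28: queue=[D,E,F] q_used=0 → run D
t=29: queue=[D,E,F] q_used=1 → run D
t=30: queue=[D,E,F] q_used=2 → run D
t=31: queue=[E,F] q_used=0 → run E
t=32: queue=[E,F] q_used=1 → run E
t=33: queue=[F] q_used=0 → run F
t=34: queue=[F] q_used=1 → run F
t=35: (idle)
t=36: (idle)
t=37: (idle)
t=38: (idle)
t=39: (idle)
t=40: (idle)
t=41: (idle)
t=42: (idle)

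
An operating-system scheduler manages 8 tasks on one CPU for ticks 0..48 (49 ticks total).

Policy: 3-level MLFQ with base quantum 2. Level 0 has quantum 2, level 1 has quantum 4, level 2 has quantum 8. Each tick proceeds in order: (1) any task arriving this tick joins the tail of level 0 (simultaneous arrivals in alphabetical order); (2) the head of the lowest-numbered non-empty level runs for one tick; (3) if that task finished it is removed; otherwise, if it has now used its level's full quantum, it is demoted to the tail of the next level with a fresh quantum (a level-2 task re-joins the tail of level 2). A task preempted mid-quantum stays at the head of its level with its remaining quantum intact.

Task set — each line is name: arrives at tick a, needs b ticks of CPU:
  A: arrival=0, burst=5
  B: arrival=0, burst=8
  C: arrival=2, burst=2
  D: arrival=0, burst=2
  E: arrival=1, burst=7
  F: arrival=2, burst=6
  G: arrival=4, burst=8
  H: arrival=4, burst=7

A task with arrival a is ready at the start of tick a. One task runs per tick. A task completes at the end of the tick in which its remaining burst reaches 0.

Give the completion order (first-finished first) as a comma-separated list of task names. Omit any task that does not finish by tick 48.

completion order = D, C, A, F, B, E, G, H

t=0: L0/L1/L2 = ABD/-/- → run A
t=1: L0/L1/L2 = ABDE/-/- → run A
t=2: L0/L1/L2 = BDECF/A/- → run B
t=3: L0/L1/L2 = BDECF/A/- → run B
t=4: L0/L1/L2 = DECFGH/AB/- → run D
t=5: L0/L1/L2 = DECFGH/AB/- → run D
t=6: L0/L1/L2 = ECFGH/AB/- → run E
t=7: L0/L1/L2 = ECFGH/AB/- → run E
t=8: L0/L1/L2 = CFGH/ABE/- → run C
t=9: L0/L1/L2 = CFGH/ABE/- → run C
t=10: L0/L1/L2 = FGH/ABE/- → run F
t=11: L0/L1/L2 = FGH/ABE/- → run F
t=12: L0/L1/L2 = GH/ABEF/- → run G
t=13: L0/L1/L2 = GH/ABEF/- → run G
t=14: L0/L1/L2 = H/ABEFG/- → run H
t=15: L0/L1/L2 = H/ABEFG/- → run H
t=16: L0/L1/L2 = -/ABEFGH/- → run A
t=17: L0/L1/L2 = -/ABEFGH/- → run A
t=18: L0/L1/L2 = -/ABEFGH/- → run A
t=19: L0/L1/L2 = -/BEFGH/- → run B
t=20: L0/L1/L2 = -/BEFGH/- → run B
t=21: L0/L1/L2 = -/BEFGH/- → run B
t=22: L0/L1/L2 = -/BEFGH/- → run B
t=23: L0/L1/L2 = -/EFGH/B → run E
t=24: L0/L1/L2 = -/EFGH/B → run E
t=25: L0/L1/L2 = -/EFGH/B → run E
t=26: L0/L1/L2 = -/EFGH/B → run E
t=27: L0/L1/L2 = -/FGH/BE → run F
t=28: L0/L1/L2 = -/FGH/BE → run F
t=29: L0/L1/L2 = -/FGH/BE → run F
t=30: L0/L1/L2 = -/FGH/BE → run F
t=31: L0/L1/L2 = -/GH/BE → run G
t=32: L0/L1/L2 = -/GH/BE → run G
t=33: L0/L1/L2 = -/GH/BE → run G
t=34: L0/L1/L2 = -/GH/BE → run G
t=35: L0/L1/L2 = -/H/BEG → run H
t=36: L0/L1/L2 = -/H/BEG → run H
t=37: L0/L1/L2 = -/H/BEG → run H
t=38: L0/L1/L2 = -/H/BEG → run H
t=39: L0/L1/L2 = -/-/BEGH → run B
t=40: L0/L1/L2 = -/-/BEGH → run B
t=41: L0/L1/L2 = -/-/EGH → run E
t=42: L0/L1/L2 = -/-/GH → run G
t=43: L0/L1/L2 = -/-/GH → run G
t=44: L0/L1/L2 = -/-/H → run H
t=45: (idle)
t=46: (idle)
t=47: (idle)
t=48: (idle)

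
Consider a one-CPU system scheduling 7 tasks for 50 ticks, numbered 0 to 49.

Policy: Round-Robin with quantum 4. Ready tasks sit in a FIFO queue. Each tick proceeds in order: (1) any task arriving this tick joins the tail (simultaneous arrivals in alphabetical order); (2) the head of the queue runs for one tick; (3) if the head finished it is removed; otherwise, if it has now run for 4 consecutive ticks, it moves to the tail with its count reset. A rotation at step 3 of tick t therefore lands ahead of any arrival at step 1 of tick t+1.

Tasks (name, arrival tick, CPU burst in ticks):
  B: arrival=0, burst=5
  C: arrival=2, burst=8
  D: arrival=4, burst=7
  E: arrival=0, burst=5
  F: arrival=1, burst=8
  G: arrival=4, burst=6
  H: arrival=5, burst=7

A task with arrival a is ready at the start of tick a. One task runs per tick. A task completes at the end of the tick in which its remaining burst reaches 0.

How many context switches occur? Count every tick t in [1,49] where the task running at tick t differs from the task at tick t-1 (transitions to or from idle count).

context switches = 14

t=0: queue=[B,E] q_used=0 → run B
t=1: queue=[B,E,F] q_used=1 → run B
t=2: queue=[B,E,F,C] q_used=2 → run B
t=3: queue=[B,E,F,C] q_used=3 → run B
t=4: queue=[E,F,C,B,D,G] q_used=0 → run E
t=5: queue=[E,F,C,B,D,G,H] q_used=1 → run E
t=6: queue=[E,F,C,B,D,G,H] q_used=2 → run E
t=7: queue=[E,F,C,B,D,G,H] q_used=3 → run E
t=8: queue=[F,C,B,D,G,H,E] q_used=0 → run F
t=9: queue=[F,C,B,D,G,H,E] q_used=1 → run F
t=10: queue=[F,C,B,D,G,H,E] q_used=2 → run F
t=11: queue=[F,C,B,D,G,H,E] q_used=3 → run F
t=12: queue=[C,B,D,G,H,E,F] q_used=0 → run C
t=13: queue=[C,B,D,G,H,E,F] q_used=1 → run C
t=14: queue=[C,B,D,G,H,E,F] q_used=2 → run C
t=15: queue=[C,B,D,G,H,E,F] q_used=3 → run C
t=16: queue=[B,D,G,H,E,F,C] q_used=0 → run B
t=17: queue=[D,G,H,E,F,C] q_used=0 → run D
t=18: queue=[D,G,H,E,F,C] q_used=1 → run D
t=19: queue=[D,G,H,E,F,C] q_used=2 → run D
t=20: queue=[D,G,H,E,F,C] q_used=3 → run D
t=21: queue=[G,H,E,F,C,D] q_used=0 → run G
t=22: queue=[G,H,E,F,C,D] q_used=1 → run G
t=23: queue=[G,H,E,F,C,D] q_used=2 → run G
t=24: queue=[G,H,E,F,C,D] q_used=3 → run G
t=25: queue=[H,E,F,C,D,G] q_used=0 → run H
t=26: queue=[H,E,F,C,D,G] q_used=1 → run H
t=27: queue=[H,E,F,C,D,G] q_used=2 → run H
t=28: queue=[H,E,F,C,D,G] q_used=3 → run H
t=29: queue=[E,F,C,D,G,H] q_used=0 → run E
t=30: queue=[F,C,D,G,H] q_used=0 → run F
t=31: queue=[F,C,D,G,H] q_used=1 → run F
t=32: queue=[F,C,D,G,H] q_used=2 → run F
t=33: queue=[F,C,D,G,H] q_used=3 → run F
t=34: queue=[C,D,G,H] q_used=0 → run C
t=35: queue=[C,D,G,H] q_used=1 → run C
t=36: queue=[C,D,G,H] q_used=2 → run C
t=37: queue=[C,D,G,H] q_used=3 → run C
t=38: queue=[D,G,H] q_used=0 → run D
t=39: queue=[D,G,H] q_used=1 → run D
t=40: queue=[D,G,H] q_used=2 → run D
t=41: queue=[G,H] q_used=0 → run G
t=42: queue=[G,H] q_used=1 → run G
t=43: queue=[H] q_used=0 → run H
t=44: queue=[H] q_used=1 → run H
t=45: queue=[H] q_used=2 → run H
t=46: (idle)
t=47: (idle)
t=48: (idle)
t=49: (idle)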